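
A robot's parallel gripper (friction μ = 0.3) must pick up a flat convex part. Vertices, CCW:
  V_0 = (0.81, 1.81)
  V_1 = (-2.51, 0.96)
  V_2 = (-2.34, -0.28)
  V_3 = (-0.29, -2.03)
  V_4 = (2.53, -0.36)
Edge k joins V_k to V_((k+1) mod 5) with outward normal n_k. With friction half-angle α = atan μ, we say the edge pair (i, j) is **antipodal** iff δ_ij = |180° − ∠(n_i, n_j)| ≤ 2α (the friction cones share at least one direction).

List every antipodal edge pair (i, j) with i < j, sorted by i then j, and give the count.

count = 3; pairs: (0,3), (1,4), (2,4)

α = atan 0.3 = 16.70°;  2α = 33.40°
n_0 = (-0.2480, +0.9688)
n_1 = (-0.9907, -0.1358)
n_2 = (-0.6493, -0.7606)
n_3 = (+0.5096, -0.8604)
n_4 = (+0.7837, +0.6212)
  (0,1): δ = 96.55°  ·
  (0,2): δ = 54.85°  ·
  (0,3): δ = 16.27°  ✓
  (0,4): δ = 114.04°  ·
  (1,2): δ = 138.29°  ·
  (1,3): δ = 67.17°  ·
  (1,4): δ = 30.59°  ✓
  (2,3): δ = 108.88°  ·
  (2,4): δ = 11.11°  ✓
  (3,4): δ = 82.23°  ·
antipodal pairs: 3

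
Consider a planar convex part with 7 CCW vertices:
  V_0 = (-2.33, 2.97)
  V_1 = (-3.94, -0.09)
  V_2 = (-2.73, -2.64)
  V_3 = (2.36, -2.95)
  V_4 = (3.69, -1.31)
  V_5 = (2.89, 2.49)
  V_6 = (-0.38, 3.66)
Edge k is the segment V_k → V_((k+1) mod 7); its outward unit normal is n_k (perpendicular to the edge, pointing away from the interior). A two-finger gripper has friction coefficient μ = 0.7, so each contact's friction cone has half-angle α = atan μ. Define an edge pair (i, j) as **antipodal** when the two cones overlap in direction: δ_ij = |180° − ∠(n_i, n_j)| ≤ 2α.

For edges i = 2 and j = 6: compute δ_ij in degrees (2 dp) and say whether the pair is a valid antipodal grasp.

δ = 22.97°, valid

α = atan 0.7 = 34.99°;  2α = 69.98°
edge 2: e_2 = (+5.09, -0.31);  n_2 = (-0.0608, -0.9982)
edge 6: e_6 = (-1.95, -0.69);  n_6 = (-0.3336, +0.9427)
∠(n_2, n_6) = 157.03°
δ = |180° − 157.03°| = 22.97°
22.97° ≤ 2α = 69.98°  →  valid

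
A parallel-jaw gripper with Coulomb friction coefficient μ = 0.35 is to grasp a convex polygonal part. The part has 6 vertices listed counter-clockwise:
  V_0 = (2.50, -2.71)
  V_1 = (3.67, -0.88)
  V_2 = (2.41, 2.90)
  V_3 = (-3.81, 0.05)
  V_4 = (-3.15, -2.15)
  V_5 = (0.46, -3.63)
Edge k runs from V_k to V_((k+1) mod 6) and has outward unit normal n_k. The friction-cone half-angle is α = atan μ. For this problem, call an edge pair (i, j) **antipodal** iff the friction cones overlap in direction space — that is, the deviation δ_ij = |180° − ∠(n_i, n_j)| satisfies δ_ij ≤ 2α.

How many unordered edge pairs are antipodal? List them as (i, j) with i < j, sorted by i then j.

α = atan 0.35 = 19.29°;  2α = 38.58°
n_0 = (+0.8425, -0.5387)
n_1 = (+0.9487, +0.3162)
n_2 = (-0.4166, +0.9091)
n_3 = (-0.9578, -0.2873)
n_4 = (-0.3793, -0.9253)
n_5 = (+0.4111, -0.9116)
  (0,1): δ = 128.97°  ·
  (0,2): δ = 32.79°  ✓
  (0,3): δ = 49.29°  ·
  (0,4): δ = 100.30°  ·
  (0,5): δ = 146.87°  ·
  (1,2): δ = 83.82°  ·
  (1,3): δ = 1.74°  ✓
  (1,4): δ = 49.27°  ·
  (1,5): δ = 95.84°  ·
  (2,3): δ = 97.92°  ·
  (2,4): δ = 46.91°  ·
  (2,5): δ = 0.34°  ✓
  (3,4): δ = 128.99°  ·
  (3,5): δ = 82.42°  ·
  (4,5): δ = 133.43°  ·
antipodal pairs: 3

count = 3; pairs: (0,2), (1,3), (2,5)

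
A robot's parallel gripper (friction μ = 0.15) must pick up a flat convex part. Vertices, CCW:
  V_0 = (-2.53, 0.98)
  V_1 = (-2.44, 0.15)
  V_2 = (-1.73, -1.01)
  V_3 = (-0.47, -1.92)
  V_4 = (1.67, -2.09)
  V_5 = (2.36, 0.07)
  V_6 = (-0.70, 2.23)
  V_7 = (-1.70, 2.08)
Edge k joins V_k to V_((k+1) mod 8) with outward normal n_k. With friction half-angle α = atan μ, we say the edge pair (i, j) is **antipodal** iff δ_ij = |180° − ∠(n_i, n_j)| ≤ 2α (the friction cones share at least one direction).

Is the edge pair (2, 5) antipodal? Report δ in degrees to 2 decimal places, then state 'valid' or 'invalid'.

δ = 0.62°, valid

α = atan 0.15 = 8.53°;  2α = 17.06°
edge 2: e_2 = (+1.26, -0.91);  n_2 = (-0.5855, -0.8107)
edge 5: e_5 = (-3.06, +2.16);  n_5 = (+0.5767, +0.8170)
∠(n_2, n_5) = 179.38°
δ = |180° − 179.38°| = 0.62°
0.62° ≤ 2α = 17.06°  →  valid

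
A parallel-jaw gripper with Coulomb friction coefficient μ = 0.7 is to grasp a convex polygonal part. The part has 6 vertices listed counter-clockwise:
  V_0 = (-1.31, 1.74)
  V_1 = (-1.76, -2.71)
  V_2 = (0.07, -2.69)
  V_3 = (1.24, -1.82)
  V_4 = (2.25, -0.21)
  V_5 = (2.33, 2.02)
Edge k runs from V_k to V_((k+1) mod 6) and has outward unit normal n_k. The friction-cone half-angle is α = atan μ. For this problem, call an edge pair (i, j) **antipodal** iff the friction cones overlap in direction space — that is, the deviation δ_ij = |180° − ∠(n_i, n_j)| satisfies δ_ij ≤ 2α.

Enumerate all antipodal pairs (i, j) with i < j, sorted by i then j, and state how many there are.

count = 6; pairs: (0,2), (0,3), (0,4), (1,5), (2,5), (3,5)

α = atan 0.7 = 34.99°;  2α = 69.98°
n_0 = (-0.9949, +0.1006)
n_1 = (+0.0109, -0.9999)
n_2 = (+0.5967, -0.8025)
n_3 = (+0.8471, -0.5314)
n_4 = (+0.9994, -0.0359)
n_5 = (-0.0767, +0.9971)
  (0,1): δ = 83.60°  ·
  (0,2): δ = 47.59°  ✓
  (0,3): δ = 26.33°  ✓
  (0,4): δ = 3.72°  ✓
  (0,5): δ = 100.17°  ·
  (1,2): δ = 143.99°  ·
  (1,3): δ = 122.73°  ·
  (1,4): δ = 92.68°  ·
  (1,5): δ = 3.77°  ✓
  (2,3): δ = 158.74°  ·
  (2,4): δ = 128.69°  ·
  (2,5): δ = 32.24°  ✓
  (3,4): δ = 149.95°  ·
  (3,5): δ = 53.50°  ✓
  (4,5): δ = 83.55°  ·
antipodal pairs: 6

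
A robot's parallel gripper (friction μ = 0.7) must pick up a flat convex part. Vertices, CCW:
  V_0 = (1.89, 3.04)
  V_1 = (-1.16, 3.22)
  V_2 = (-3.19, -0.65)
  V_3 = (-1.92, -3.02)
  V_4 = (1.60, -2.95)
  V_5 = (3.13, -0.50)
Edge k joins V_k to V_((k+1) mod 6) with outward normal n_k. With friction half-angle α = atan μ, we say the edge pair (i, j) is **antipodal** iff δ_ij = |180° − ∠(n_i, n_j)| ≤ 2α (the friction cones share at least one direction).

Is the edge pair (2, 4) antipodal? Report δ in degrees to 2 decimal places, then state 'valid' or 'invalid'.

α = atan 0.7 = 34.99°;  2α = 69.98°
edge 2: e_2 = (+1.27, -2.37);  n_2 = (-0.8814, -0.4723)
edge 4: e_4 = (+1.53, +2.45);  n_4 = (+0.8482, -0.5297)
∠(n_2, n_4) = 119.83°
δ = |180° − 119.83°| = 60.17°
60.17° ≤ 2α = 69.98°  →  valid

δ = 60.17°, valid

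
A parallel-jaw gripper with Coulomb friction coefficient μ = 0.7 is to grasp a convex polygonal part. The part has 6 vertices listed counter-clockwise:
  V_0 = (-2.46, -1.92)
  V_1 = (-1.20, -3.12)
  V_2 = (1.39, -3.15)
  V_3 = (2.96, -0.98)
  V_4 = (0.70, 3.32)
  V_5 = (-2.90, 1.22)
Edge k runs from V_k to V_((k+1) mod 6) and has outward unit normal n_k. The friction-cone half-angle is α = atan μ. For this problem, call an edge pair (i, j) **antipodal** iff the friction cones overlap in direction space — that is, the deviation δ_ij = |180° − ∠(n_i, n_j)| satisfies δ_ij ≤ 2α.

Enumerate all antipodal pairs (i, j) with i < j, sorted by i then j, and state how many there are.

count = 6; pairs: (0,3), (1,3), (1,4), (2,4), (2,5), (3,5)

α = atan 0.7 = 34.99°;  2α = 69.98°
n_0 = (-0.6897, -0.7241)
n_1 = (-0.0116, -0.9999)
n_2 = (+0.8102, -0.5862)
n_3 = (+0.8852, +0.4652)
n_4 = (-0.5039, +0.8638)
n_5 = (-0.9903, -0.1388)
  (0,1): δ = 137.06°  ·
  (0,2): δ = 82.28°  ·
  (0,3): δ = 18.67°  ✓
  (0,4): δ = 73.86°  ·
  (0,5): δ = 141.58°  ·
  (1,2): δ = 125.22°  ·
  (1,3): δ = 61.61°  ✓
  (1,4): δ = 30.92°  ✓
  (1,5): δ = 98.64°  ·
  (2,3): δ = 116.39°  ·
  (2,4): δ = 23.86°  ✓
  (2,5): δ = 43.86°  ✓
  (3,4): δ = 87.47°  ·
  (3,5): δ = 19.75°  ✓
  (4,5): δ = 112.28°  ·
antipodal pairs: 6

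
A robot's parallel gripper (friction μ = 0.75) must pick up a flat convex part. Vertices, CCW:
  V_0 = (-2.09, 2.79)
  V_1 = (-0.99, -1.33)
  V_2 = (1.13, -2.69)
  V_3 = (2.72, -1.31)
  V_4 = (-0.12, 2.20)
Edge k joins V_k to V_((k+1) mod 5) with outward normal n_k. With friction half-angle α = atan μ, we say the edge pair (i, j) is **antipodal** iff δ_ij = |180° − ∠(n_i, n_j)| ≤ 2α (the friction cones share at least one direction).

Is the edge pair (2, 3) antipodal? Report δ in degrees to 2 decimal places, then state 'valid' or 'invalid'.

α = atan 0.75 = 36.87°;  2α = 73.74°
edge 2: e_2 = (+1.59, +1.38);  n_2 = (+0.6555, -0.7552)
edge 3: e_3 = (-2.84, +3.51);  n_3 = (+0.7774, +0.6290)
∠(n_2, n_3) = 88.02°
δ = |180° − 88.02°| = 91.98°
91.98° > 2α = 73.74°  →  invalid

δ = 91.98°, invalid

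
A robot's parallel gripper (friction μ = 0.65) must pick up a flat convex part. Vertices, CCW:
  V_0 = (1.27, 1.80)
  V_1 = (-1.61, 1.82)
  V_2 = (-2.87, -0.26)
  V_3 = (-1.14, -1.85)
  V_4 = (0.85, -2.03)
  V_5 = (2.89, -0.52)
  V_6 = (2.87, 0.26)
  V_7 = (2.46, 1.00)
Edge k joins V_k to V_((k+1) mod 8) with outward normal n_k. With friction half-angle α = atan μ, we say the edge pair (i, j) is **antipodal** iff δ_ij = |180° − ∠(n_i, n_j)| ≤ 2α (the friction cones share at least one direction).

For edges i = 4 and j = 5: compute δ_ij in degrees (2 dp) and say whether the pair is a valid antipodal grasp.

δ = 125.04°, invalid

α = atan 0.65 = 33.02°;  2α = 66.05°
edge 4: e_4 = (+2.04, +1.51);  n_4 = (+0.5949, -0.8038)
edge 5: e_5 = (-0.02, +0.78);  n_5 = (+0.9997, +0.0256)
∠(n_4, n_5) = 54.96°
δ = |180° − 54.96°| = 125.04°
125.04° > 2α = 66.05°  →  invalid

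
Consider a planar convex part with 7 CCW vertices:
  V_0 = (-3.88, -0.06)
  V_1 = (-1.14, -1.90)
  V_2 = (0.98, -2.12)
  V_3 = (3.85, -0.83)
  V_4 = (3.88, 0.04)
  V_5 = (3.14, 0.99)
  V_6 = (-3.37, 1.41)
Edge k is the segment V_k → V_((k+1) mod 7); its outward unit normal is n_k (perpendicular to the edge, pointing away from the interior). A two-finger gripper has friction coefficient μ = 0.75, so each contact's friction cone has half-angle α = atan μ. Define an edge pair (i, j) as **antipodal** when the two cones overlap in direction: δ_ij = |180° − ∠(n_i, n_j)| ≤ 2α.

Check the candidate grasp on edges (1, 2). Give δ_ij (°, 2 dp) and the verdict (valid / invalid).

δ = 149.87°, invalid

α = atan 0.75 = 36.87°;  2α = 73.74°
edge 1: e_1 = (+2.12, -0.22);  n_1 = (-0.1032, -0.9947)
edge 2: e_2 = (+2.87, +1.29);  n_2 = (+0.4100, -0.9121)
∠(n_1, n_2) = 30.13°
δ = |180° − 30.13°| = 149.87°
149.87° > 2α = 73.74°  →  invalid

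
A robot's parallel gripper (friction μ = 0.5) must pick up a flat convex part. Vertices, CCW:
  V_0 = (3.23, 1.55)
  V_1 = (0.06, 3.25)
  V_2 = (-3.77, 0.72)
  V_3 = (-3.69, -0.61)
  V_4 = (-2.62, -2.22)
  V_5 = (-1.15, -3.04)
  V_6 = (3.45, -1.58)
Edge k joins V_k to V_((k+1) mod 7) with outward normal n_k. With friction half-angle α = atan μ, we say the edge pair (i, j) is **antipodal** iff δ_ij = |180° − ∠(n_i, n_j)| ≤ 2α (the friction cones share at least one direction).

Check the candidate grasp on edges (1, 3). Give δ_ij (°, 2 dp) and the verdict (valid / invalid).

δ = 89.84°, invalid

α = atan 0.5 = 26.57°;  2α = 53.13°
edge 1: e_1 = (-3.83, -2.53);  n_1 = (-0.5512, +0.8344)
edge 3: e_3 = (+1.07, -1.61);  n_3 = (-0.8328, -0.5535)
∠(n_1, n_3) = 90.16°
δ = |180° − 90.16°| = 89.84°
89.84° > 2α = 53.13°  →  invalid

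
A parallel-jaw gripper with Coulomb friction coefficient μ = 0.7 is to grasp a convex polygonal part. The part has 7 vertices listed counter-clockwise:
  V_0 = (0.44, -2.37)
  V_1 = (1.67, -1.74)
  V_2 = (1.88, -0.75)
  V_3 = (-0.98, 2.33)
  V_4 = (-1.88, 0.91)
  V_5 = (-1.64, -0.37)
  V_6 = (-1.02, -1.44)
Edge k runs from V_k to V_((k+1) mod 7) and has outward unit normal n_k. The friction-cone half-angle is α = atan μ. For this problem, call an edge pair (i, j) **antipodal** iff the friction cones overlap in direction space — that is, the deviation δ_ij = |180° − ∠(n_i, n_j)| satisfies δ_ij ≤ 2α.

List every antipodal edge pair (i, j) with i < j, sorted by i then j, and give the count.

α = atan 0.7 = 34.99°;  2α = 69.98°
n_0 = (+0.4559, -0.8900)
n_1 = (+0.9782, -0.2075)
n_2 = (+0.7328, +0.6805)
n_3 = (-0.8446, +0.5353)
n_4 = (-0.9829, -0.1843)
n_5 = (-0.8652, -0.5014)
n_6 = (-0.5372, -0.8434)
  (0,1): δ = 129.10°  ·
  (0,2): δ = 74.24°  ·
  (0,3): δ = 30.51°  ✓
  (0,4): δ = 73.50°  ·
  (0,5): δ = 92.97°  ·
  (0,6): δ = 120.38°  ·
  (1,2): δ = 125.14°  ·
  (1,3): δ = 20.39°  ✓
  (1,4): δ = 22.60°  ✓
  (1,5): δ = 42.07°  ✓
  (1,6): δ = 69.48°  ✓
  (2,3): δ = 75.25°  ·
  (2,4): δ = 32.26°  ✓
  (2,5): δ = 12.79°  ✓
  (2,6): δ = 14.62°  ✓
  (3,4): δ = 137.01°  ·
  (3,5): δ = 117.54°  ·
  (3,6): δ = 90.13°  ·
  (4,5): δ = 160.53°  ·
  (4,6): δ = 133.12°  ·
  (5,6): δ = 152.59°  ·
antipodal pairs: 8

count = 8; pairs: (0,3), (1,3), (1,4), (1,5), (1,6), (2,4), (2,5), (2,6)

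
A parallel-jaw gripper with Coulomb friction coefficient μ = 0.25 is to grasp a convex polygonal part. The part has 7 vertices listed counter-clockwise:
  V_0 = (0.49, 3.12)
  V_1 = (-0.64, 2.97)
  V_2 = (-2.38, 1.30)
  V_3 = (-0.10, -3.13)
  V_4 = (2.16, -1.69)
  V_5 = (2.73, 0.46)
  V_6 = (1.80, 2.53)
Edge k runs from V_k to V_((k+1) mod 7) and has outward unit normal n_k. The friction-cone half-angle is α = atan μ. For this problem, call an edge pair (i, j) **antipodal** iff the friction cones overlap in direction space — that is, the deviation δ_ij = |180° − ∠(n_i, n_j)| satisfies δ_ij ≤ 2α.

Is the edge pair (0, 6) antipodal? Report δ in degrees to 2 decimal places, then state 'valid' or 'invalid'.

δ = 148.19°, invalid

α = atan 0.25 = 14.04°;  2α = 28.07°
edge 0: e_0 = (-1.13, -0.15);  n_0 = (-0.1316, +0.9913)
edge 6: e_6 = (-1.31, +0.59);  n_6 = (+0.4107, +0.9118)
∠(n_0, n_6) = 31.81°
δ = |180° − 31.81°| = 148.19°
148.19° > 2α = 28.07°  →  invalid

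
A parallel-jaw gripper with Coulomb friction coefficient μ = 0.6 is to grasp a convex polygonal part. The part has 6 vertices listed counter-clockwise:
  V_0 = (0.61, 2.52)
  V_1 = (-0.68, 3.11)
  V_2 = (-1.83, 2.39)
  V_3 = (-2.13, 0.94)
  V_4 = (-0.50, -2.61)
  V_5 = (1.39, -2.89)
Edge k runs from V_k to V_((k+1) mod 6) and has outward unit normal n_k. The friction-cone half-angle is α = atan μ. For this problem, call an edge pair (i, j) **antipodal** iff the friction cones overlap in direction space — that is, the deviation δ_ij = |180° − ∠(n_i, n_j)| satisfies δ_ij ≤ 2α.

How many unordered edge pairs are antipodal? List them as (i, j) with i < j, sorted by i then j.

α = atan 0.6 = 30.96°;  2α = 61.93°
n_0 = (+0.4159, +0.9094)
n_1 = (-0.5307, +0.8476)
n_2 = (-0.9793, +0.2026)
n_3 = (-0.9088, -0.4173)
n_4 = (-0.1465, -0.9892)
n_5 = (+0.9898, +0.1427)
  (0,1): δ = 123.37°  ·
  (0,2): δ = 77.11°  ·
  (0,3): δ = 40.76°  ✓
  (0,4): δ = 16.15°  ✓
  (0,5): δ = 122.78°  ·
  (1,2): δ = 133.74°  ·
  (1,3): δ = 97.39°  ·
  (1,4): δ = 40.48°  ✓
  (1,5): δ = 66.15°  ·
  (2,3): δ = 143.65°  ·
  (2,4): δ = 86.74°  ·
  (2,5): δ = 19.89°  ✓
  (3,4): δ = 123.09°  ·
  (3,5): δ = 16.46°  ✓
  (4,5): δ = 73.37°  ·
antipodal pairs: 5

count = 5; pairs: (0,3), (0,4), (1,4), (2,5), (3,5)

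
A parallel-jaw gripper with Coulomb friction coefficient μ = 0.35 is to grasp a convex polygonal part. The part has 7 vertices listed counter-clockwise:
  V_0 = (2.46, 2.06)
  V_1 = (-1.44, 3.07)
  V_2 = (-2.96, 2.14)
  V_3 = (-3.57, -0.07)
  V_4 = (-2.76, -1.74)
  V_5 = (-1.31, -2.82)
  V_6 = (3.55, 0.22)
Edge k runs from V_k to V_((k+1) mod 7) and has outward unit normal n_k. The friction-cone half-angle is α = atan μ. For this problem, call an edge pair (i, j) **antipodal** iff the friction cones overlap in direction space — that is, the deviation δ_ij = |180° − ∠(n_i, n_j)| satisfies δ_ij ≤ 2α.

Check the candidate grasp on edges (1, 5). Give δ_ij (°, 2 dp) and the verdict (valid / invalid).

α = atan 0.35 = 19.29°;  2α = 38.58°
edge 1: e_1 = (-1.52, -0.93);  n_1 = (-0.5219, +0.8530)
edge 5: e_5 = (+4.86, +3.04);  n_5 = (+0.5303, -0.8478)
∠(n_1, n_5) = 179.43°
δ = |180° − 179.43°| = 0.57°
0.57° ≤ 2α = 38.58°  →  valid

δ = 0.57°, valid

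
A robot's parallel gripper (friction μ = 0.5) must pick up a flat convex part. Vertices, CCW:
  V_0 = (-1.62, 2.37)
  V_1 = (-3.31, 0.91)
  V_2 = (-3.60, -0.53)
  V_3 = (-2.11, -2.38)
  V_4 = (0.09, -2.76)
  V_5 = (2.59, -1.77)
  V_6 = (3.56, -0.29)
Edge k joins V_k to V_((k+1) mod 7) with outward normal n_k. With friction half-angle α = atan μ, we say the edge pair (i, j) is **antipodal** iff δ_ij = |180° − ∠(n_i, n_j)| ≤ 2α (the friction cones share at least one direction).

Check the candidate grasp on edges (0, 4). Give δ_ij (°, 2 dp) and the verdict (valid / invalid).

α = atan 0.5 = 26.57°;  2α = 53.13°
edge 0: e_0 = (-1.69, -1.46);  n_0 = (-0.6537, +0.7567)
edge 4: e_4 = (+2.50, +0.99);  n_4 = (+0.3682, -0.9298)
∠(n_0, n_4) = 160.78°
δ = |180° − 160.78°| = 19.22°
19.22° ≤ 2α = 53.13°  →  valid

δ = 19.22°, valid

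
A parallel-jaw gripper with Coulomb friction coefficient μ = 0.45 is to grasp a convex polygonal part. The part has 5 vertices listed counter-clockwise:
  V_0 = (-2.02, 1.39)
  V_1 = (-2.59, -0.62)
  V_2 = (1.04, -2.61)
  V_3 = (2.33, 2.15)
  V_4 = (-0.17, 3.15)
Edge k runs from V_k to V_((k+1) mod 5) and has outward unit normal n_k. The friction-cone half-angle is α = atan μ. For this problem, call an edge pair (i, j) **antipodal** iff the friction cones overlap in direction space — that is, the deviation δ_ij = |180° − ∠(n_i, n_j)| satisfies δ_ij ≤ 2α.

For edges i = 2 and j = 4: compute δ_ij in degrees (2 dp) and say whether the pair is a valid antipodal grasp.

α = atan 0.45 = 24.23°;  2α = 48.46°
edge 2: e_2 = (+1.29, +4.76);  n_2 = (+0.9652, -0.2616)
edge 4: e_4 = (-1.85, -1.76);  n_4 = (-0.6893, +0.7245)
∠(n_2, n_4) = 148.74°
δ = |180° − 148.74°| = 31.26°
31.26° ≤ 2α = 48.46°  →  valid

δ = 31.26°, valid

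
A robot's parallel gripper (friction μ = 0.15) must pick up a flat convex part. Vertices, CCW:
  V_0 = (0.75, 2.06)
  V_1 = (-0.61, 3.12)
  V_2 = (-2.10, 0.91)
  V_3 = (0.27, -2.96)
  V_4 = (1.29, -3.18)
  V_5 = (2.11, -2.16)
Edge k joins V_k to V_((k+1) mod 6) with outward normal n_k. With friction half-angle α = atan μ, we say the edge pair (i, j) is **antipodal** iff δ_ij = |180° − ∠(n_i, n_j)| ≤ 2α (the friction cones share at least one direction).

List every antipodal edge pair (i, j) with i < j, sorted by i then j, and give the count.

α = atan 0.15 = 8.53°;  2α = 17.06°
n_0 = (+0.6147, +0.7887)
n_1 = (-0.8292, +0.5590)
n_2 = (-0.8528, -0.5223)
n_3 = (-0.2108, -0.9775)
n_4 = (+0.7794, -0.6266)
n_5 = (+0.9518, +0.3067)
  (0,1): δ = 86.05°  ·
  (0,2): δ = 20.58°  ·
  (0,3): δ = 25.76°  ·
  (0,4): δ = 89.14°  ·
  (0,5): δ = 145.80°  ·
  (1,2): δ = 114.53°  ·
  (1,3): δ = 68.18°  ·
  (1,4): δ = 4.81°  ✓
  (1,5): δ = 51.85°  ·
  (2,3): δ = 133.65°  ·
  (2,4): δ = 70.28°  ·
  (2,5): δ = 13.62°  ✓
  (3,4): δ = 116.63°  ·
  (3,5): δ = 59.97°  ·
  (4,5): δ = 123.34°  ·
antipodal pairs: 2

count = 2; pairs: (1,4), (2,5)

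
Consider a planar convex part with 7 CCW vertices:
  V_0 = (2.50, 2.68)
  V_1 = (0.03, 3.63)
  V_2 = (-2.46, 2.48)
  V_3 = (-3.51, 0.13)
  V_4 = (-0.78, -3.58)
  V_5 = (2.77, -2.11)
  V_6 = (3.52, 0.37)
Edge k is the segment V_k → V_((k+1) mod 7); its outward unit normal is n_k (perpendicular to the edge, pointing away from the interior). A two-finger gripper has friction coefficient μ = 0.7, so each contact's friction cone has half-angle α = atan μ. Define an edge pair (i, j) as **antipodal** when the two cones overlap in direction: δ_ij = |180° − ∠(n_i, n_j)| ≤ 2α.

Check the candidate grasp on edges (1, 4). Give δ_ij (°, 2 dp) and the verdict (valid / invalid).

δ = 2.30°, valid

α = atan 0.7 = 34.99°;  2α = 69.98°
edge 1: e_1 = (-2.49, -1.15);  n_1 = (-0.4193, +0.9079)
edge 4: e_4 = (+3.55, +1.47);  n_4 = (+0.3826, -0.9239)
∠(n_1, n_4) = 177.70°
δ = |180° − 177.70°| = 2.30°
2.30° ≤ 2α = 69.98°  →  valid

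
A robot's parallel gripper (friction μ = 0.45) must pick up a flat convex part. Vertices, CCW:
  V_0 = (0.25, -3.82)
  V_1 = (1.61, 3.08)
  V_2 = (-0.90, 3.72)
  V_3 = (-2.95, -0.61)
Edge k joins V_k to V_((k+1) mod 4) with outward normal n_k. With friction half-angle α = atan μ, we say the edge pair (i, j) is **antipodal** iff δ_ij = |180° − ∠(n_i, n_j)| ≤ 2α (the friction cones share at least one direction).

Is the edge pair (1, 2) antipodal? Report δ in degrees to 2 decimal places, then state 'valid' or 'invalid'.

α = atan 0.45 = 24.23°;  2α = 48.46°
edge 1: e_1 = (-2.51, +0.64);  n_1 = (+0.2471, +0.9690)
edge 2: e_2 = (-2.05, -4.33);  n_2 = (-0.9038, +0.4279)
∠(n_1, n_2) = 78.97°
δ = |180° − 78.97°| = 101.03°
101.03° > 2α = 48.46°  →  invalid

δ = 101.03°, invalid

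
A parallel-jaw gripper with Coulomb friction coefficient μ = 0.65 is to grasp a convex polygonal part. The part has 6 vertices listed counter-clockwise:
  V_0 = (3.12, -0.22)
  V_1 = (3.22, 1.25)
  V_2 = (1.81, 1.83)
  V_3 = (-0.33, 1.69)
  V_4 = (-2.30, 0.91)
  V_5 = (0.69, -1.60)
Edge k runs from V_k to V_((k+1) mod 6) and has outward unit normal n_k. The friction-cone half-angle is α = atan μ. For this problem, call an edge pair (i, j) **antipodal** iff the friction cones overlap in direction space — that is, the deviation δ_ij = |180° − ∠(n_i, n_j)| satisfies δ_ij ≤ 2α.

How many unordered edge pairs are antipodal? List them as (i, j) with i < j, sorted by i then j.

α = atan 0.65 = 33.02°;  2α = 66.05°
n_0 = (+0.9977, -0.0679)
n_1 = (+0.3804, +0.9248)
n_2 = (-0.0653, +0.9979)
n_3 = (-0.3681, +0.9298)
n_4 = (-0.6430, -0.7659)
n_5 = (+0.4938, -0.8696)
  (0,1): δ = 108.47°  ·
  (0,2): δ = 82.37°  ·
  (0,3): δ = 64.51°  ✓
  (0,4): δ = 53.88°  ✓
  (0,5): δ = 123.48°  ·
  (1,2): δ = 153.90°  ·
  (1,3): δ = 136.04°  ·
  (1,4): δ = 17.65°  ✓
  (1,5): δ = 51.95°  ✓
  (2,3): δ = 162.14°  ·
  (2,4): δ = 43.76°  ✓
  (2,5): δ = 25.85°  ✓
  (3,4): δ = 61.61°  ✓
  (3,5): δ = 7.99°  ✓
  (4,5): δ = 110.40°  ·
antipodal pairs: 8

count = 8; pairs: (0,3), (0,4), (1,4), (1,5), (2,4), (2,5), (3,4), (3,5)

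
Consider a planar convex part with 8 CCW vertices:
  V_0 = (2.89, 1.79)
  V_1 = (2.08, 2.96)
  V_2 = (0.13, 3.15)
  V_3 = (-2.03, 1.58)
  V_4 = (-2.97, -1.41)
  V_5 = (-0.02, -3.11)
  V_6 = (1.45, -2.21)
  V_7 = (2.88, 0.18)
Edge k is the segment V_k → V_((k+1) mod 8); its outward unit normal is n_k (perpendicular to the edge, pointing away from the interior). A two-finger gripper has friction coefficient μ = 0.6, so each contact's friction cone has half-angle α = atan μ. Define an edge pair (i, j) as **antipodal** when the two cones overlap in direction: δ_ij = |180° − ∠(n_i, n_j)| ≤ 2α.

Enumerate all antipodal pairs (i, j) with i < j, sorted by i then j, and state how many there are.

α = atan 0.6 = 30.96°;  2α = 61.93°
n_0 = (+0.8222, +0.5692)
n_1 = (+0.0970, +0.9953)
n_2 = (-0.5879, +0.8089)
n_3 = (-0.9540, +0.2999)
n_4 = (-0.4993, -0.8664)
n_5 = (+0.5222, -0.8529)
n_6 = (+0.8581, -0.5134)
n_7 = (+1.0000, -0.0062)
  (0,1): δ = 130.26°  ·
  (0,2): δ = 88.68°  ·
  (0,3): δ = 52.15°  ✓
  (0,4): δ = 25.35°  ✓
  (0,5): δ = 86.78°  ·
  (0,6): δ = 114.41°  ·
  (0,7): δ = 144.95°  ·
  (1,2): δ = 138.42°  ·
  (1,3): δ = 101.89°  ·
  (1,4): δ = 24.39°  ✓
  (1,5): δ = 37.04°  ✓
  (1,6): δ = 64.67°  ·
  (1,7): δ = 95.21°  ·
  (2,3): δ = 143.46°  ·
  (2,4): δ = 65.97°  ·
  (2,5): δ = 4.53°  ✓
  (2,6): δ = 23.10°  ✓
  (2,7): δ = 53.63°  ✓
  (3,4): δ = 102.50°  ·
  (3,5): δ = 41.07°  ✓
  (3,6): δ = 13.44°  ✓
  (3,7): δ = 17.10°  ✓
  (4,5): δ = 118.57°  ·
  (4,6): δ = 90.94°  ·
  (4,7): δ = 60.40°  ✓
  (5,6): δ = 152.37°  ·
  (5,7): δ = 121.83°  ·
  (6,7): δ = 149.46°  ·
antipodal pairs: 11

count = 11; pairs: (0,3), (0,4), (1,4), (1,5), (2,5), (2,6), (2,7), (3,5), (3,6), (3,7), (4,7)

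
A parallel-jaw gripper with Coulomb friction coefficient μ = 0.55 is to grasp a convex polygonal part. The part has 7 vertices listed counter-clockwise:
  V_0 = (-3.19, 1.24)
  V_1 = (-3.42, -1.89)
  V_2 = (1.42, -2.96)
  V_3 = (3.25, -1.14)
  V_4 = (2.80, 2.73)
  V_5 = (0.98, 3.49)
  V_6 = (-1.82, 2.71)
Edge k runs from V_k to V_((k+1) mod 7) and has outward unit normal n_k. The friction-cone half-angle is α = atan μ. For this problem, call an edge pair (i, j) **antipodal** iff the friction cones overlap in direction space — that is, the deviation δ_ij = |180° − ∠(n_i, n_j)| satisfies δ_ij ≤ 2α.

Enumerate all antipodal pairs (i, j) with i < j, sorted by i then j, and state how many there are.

count = 7; pairs: (0,2), (0,3), (1,4), (1,5), (2,5), (2,6), (3,6)

α = atan 0.55 = 28.81°;  2α = 57.62°
n_0 = (-0.9973, +0.0733)
n_1 = (-0.2159, -0.9764)
n_2 = (+0.7052, -0.7090)
n_3 = (+0.9933, +0.1155)
n_4 = (+0.3853, +0.9228)
n_5 = (-0.2684, +0.9633)
n_6 = (-0.7316, +0.6818)
  (0,1): δ = 98.26°  ·
  (0,2): δ = 40.95°  ✓
  (0,3): δ = 10.84°  ✓
  (0,4): δ = 71.54°  ·
  (0,5): δ = 109.77°  ·
  (0,6): δ = 141.22°  ·
  (1,2): δ = 122.69°  ·
  (1,3): δ = 70.90°  ·
  (1,4): δ = 10.20°  ✓
  (1,5): δ = 28.03°  ✓
  (1,6): δ = 59.48°  ·
  (2,3): δ = 128.21°  ·
  (2,4): δ = 67.51°  ·
  (2,5): δ = 29.28°  ✓
  (2,6): δ = 2.17°  ✓
  (3,4): δ = 119.30°  ·
  (3,5): δ = 81.07°  ·
  (3,6): δ = 49.62°  ✓
  (4,5): δ = 141.77°  ·
  (4,6): δ = 110.32°  ·
  (5,6): δ = 148.55°  ·
antipodal pairs: 7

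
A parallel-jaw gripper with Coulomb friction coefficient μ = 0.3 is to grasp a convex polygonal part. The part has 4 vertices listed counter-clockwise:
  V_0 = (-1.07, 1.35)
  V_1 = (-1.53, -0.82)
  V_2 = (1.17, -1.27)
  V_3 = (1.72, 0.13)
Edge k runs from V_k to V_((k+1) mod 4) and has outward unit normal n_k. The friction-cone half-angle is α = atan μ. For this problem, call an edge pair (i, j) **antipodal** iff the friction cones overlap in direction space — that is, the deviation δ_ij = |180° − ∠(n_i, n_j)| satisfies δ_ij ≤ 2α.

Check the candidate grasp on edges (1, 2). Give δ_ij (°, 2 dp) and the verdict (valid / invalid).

δ = 101.99°, invalid

α = atan 0.3 = 16.70°;  2α = 33.40°
edge 1: e_1 = (+2.70, -0.45);  n_1 = (-0.1644, -0.9864)
edge 2: e_2 = (+0.55, +1.40);  n_2 = (+0.9308, -0.3657)
∠(n_1, n_2) = 78.01°
δ = |180° − 78.01°| = 101.99°
101.99° > 2α = 33.40°  →  invalid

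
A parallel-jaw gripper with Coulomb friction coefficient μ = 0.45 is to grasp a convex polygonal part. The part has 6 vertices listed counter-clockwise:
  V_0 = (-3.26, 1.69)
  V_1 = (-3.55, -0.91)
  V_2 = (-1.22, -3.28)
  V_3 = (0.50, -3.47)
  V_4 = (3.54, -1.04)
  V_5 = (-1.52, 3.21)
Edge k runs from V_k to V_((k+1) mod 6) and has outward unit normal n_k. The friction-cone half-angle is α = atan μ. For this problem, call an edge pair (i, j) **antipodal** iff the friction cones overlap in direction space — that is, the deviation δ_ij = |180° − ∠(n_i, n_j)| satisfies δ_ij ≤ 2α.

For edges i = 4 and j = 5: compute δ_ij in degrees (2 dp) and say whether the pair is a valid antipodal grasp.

α = atan 0.45 = 24.23°;  2α = 48.46°
edge 4: e_4 = (-5.06, +4.25);  n_4 = (+0.6432, +0.7657)
edge 5: e_5 = (-1.74, -1.52);  n_5 = (-0.6579, +0.7531)
∠(n_4, n_5) = 81.17°
δ = |180° − 81.17°| = 98.83°
98.83° > 2α = 48.46°  →  invalid

δ = 98.83°, invalid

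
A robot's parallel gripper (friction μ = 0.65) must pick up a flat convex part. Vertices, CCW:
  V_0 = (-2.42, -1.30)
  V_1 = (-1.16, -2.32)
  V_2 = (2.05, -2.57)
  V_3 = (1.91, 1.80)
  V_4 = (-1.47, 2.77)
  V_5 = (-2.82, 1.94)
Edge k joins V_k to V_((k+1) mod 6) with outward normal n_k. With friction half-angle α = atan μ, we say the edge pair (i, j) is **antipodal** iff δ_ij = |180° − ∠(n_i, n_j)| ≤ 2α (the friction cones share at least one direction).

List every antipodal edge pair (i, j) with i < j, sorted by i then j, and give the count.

count = 6; pairs: (0,2), (0,3), (1,3), (1,4), (2,4), (2,5)

α = atan 0.65 = 33.02°;  2α = 66.05°
n_0 = (-0.6292, -0.7772)
n_1 = (-0.0776, -0.9970)
n_2 = (+0.9995, +0.0320)
n_3 = (+0.2758, +0.9612)
n_4 = (-0.5237, +0.8519)
n_5 = (-0.9925, -0.1225)
  (0,1): δ = 145.46°  ·
  (0,2): δ = 49.17°  ✓
  (0,3): δ = 22.98°  ✓
  (0,4): δ = 70.57°  ·
  (0,5): δ = 136.03°  ·
  (1,2): δ = 83.71°  ·
  (1,3): δ = 11.56°  ✓
  (1,4): δ = 36.04°  ✓
  (1,5): δ = 101.49°  ·
  (2,3): δ = 107.85°  ·
  (2,4): δ = 60.25°  ✓
  (2,5): δ = 5.20°  ✓
  (3,4): δ = 132.40°  ·
  (3,5): δ = 66.95°  ·
  (4,5): δ = 114.55°  ·
antipodal pairs: 6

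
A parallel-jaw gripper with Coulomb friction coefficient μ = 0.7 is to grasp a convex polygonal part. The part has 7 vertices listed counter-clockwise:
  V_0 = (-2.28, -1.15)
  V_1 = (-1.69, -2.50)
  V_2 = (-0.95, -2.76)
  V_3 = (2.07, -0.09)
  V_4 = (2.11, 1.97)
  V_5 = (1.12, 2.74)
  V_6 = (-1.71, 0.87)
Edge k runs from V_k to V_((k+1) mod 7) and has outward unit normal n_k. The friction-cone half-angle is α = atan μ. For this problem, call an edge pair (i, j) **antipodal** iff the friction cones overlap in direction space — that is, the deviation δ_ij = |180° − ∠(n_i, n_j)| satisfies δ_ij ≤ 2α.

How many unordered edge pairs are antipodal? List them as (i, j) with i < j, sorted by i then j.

count = 9; pairs: (0,3), (0,4), (1,4), (1,5), (2,5), (2,6), (3,5), (3,6), (4,6)

α = atan 0.7 = 34.99°;  2α = 69.98°
n_0 = (-0.9163, -0.4005)
n_1 = (-0.3315, -0.9435)
n_2 = (+0.6624, -0.7492)
n_3 = (+0.9998, -0.0194)
n_4 = (+0.6139, +0.7894)
n_5 = (-0.5513, +0.8343)
n_6 = (-0.9624, +0.2716)
  (0,1): δ = 132.97°  ·
  (0,2): δ = 72.13°  ·
  (0,3): δ = 24.72°  ✓
  (0,4): δ = 28.52°  ✓
  (0,5): δ = 99.85°  ·
  (0,6): δ = 140.63°  ·
  (1,2): δ = 119.16°  ·
  (1,3): δ = 71.75°  ·
  (1,4): δ = 18.52°  ✓
  (1,5): δ = 52.81°  ✓
  (1,6): δ = 93.60°  ·
  (2,3): δ = 132.59°  ·
  (2,4): δ = 79.36°  ·
  (2,5): δ = 8.02°  ✓
  (2,6): δ = 32.76°  ✓
  (3,4): δ = 126.76°  ·
  (3,5): δ = 55.43°  ✓
  (3,6): δ = 14.65°  ✓
  (4,5): δ = 108.67°  ·
  (4,6): δ = 67.88°  ✓
  (5,6): δ = 139.21°  ·
antipodal pairs: 9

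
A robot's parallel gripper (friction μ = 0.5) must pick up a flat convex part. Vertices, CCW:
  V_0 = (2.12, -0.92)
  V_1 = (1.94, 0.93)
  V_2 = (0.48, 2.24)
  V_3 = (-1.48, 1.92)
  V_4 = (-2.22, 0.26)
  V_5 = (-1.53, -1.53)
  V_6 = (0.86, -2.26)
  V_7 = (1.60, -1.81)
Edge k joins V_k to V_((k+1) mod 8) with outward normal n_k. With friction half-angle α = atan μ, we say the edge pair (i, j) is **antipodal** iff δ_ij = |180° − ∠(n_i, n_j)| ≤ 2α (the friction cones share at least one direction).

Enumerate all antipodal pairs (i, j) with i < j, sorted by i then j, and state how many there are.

count = 10; pairs: (0,3), (0,4), (1,4), (1,5), (2,5), (2,6), (2,7), (3,6), (3,7), (4,7)

α = atan 0.5 = 26.57°;  2α = 53.13°
n_0 = (+0.9953, +0.0968)
n_1 = (+0.6678, +0.7443)
n_2 = (-0.1611, +0.9869)
n_3 = (-0.9134, +0.4072)
n_4 = (-0.9331, -0.3597)
n_5 = (-0.2921, -0.9564)
n_6 = (+0.5196, -0.8544)
n_7 = (+0.8634, -0.5045)
  (0,1): δ = 137.46°  ·
  (0,2): δ = 86.28°  ·
  (0,3): δ = 29.58°  ✓
  (0,4): δ = 15.52°  ✓
  (0,5): δ = 67.46°  ·
  (0,6): δ = 115.75°  ·
  (0,7): δ = 144.15°  ·
  (1,2): δ = 128.83°  ·
  (1,3): δ = 72.13°  ·
  (1,4): δ = 27.02°  ✓
  (1,5): δ = 24.92°  ✓
  (1,6): δ = 73.20°  ·
  (1,7): δ = 101.60°  ·
  (2,3): δ = 123.30°  ·
  (2,4): δ = 78.19°  ·
  (2,5): δ = 26.26°  ✓
  (2,6): δ = 22.03°  ✓
  (2,7): δ = 50.43°  ✓
  (3,4): δ = 134.89°  ·
  (3,5): δ = 82.96°  ·
  (3,6): δ = 34.67°  ✓
  (3,7): δ = 6.27°  ✓
  (4,5): δ = 128.07°  ·
  (4,6): δ = 79.78°  ·
  (4,7): δ = 51.38°  ✓
  (5,6): δ = 131.71°  ·
  (5,7): δ = 103.31°  ·
  (6,7): δ = 151.60°  ·
antipodal pairs: 10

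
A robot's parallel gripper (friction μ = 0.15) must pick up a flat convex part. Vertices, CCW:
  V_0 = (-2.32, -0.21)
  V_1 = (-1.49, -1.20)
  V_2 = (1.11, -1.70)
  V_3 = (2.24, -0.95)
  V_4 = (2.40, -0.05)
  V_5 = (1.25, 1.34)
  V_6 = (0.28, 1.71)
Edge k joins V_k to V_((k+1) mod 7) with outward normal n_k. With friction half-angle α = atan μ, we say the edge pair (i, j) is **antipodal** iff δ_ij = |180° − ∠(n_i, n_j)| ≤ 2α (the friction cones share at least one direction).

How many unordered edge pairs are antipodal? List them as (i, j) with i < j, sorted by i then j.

α = atan 0.15 = 8.53°;  2α = 17.06°
n_0 = (-0.7663, -0.6425)
n_1 = (-0.1888, -0.9820)
n_2 = (+0.5530, -0.8332)
n_3 = (+0.9846, -0.1750)
n_4 = (+0.7705, +0.6375)
n_5 = (+0.3564, +0.9343)
n_6 = (-0.5940, +0.8044)
  (0,1): δ = 140.86°  ·
  (0,2): δ = 96.40°  ·
  (0,3): δ = 50.06°  ·
  (0,4): δ = 0.37°  ✓
  (0,5): δ = 29.15°  ·
  (0,6): δ = 86.47°  ·
  (1,2): δ = 135.54°  ·
  (1,3): δ = 89.20°  ·
  (1,4): δ = 39.51°  ·
  (1,5): δ = 9.99°  ✓
  (1,6): δ = 47.33°  ·
  (2,3): δ = 133.65°  ·
  (2,4): δ = 83.97°  ·
  (2,5): δ = 54.45°  ·
  (2,6): δ = 2.87°  ✓
  (3,4): δ = 130.32°  ·
  (3,5): δ = 100.80°  ·
  (3,6): δ = 43.47°  ·
  (4,5): δ = 150.48°  ·
  (4,6): δ = 93.16°  ·
  (5,6): δ = 122.68°  ·
antipodal pairs: 3

count = 3; pairs: (0,4), (1,5), (2,6)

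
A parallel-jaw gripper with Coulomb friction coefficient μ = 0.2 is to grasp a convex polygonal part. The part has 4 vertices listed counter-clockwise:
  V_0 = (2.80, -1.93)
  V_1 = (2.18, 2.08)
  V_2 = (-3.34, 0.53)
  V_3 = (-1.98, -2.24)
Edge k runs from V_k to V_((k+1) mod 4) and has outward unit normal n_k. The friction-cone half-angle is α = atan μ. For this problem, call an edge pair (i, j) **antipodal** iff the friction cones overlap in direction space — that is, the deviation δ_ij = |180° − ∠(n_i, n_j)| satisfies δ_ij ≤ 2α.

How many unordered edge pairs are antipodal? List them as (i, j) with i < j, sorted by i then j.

count = 2; pairs: (0,2), (1,3)

α = atan 0.2 = 11.31°;  2α = 22.62°
n_0 = (+0.9883, +0.1528)
n_1 = (-0.2703, +0.9628)
n_2 = (-0.8976, -0.4407)
n_3 = (+0.0647, -0.9979)
  (0,1): δ = 83.10°  ·
  (0,2): δ = 17.36°  ✓
  (0,3): δ = 84.92°  ·
  (1,2): δ = 79.53°  ·
  (1,3): δ = 11.97°  ✓
  (2,3): δ = 112.44°  ·
antipodal pairs: 2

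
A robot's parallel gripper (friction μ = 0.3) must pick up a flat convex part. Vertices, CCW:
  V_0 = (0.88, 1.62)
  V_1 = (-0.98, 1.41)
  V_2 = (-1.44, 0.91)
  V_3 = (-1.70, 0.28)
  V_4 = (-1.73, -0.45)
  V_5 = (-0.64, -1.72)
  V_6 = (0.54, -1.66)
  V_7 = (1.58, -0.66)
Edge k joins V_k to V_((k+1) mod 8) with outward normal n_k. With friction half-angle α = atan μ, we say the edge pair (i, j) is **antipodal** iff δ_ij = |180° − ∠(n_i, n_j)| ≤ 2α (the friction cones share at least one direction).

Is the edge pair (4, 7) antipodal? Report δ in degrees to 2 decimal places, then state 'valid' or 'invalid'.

δ = 23.57°, valid

α = atan 0.3 = 16.70°;  2α = 33.40°
edge 4: e_4 = (+1.09, -1.27);  n_4 = (-0.7588, -0.6513)
edge 7: e_7 = (-0.70, +2.28);  n_7 = (+0.9560, +0.2935)
∠(n_4, n_7) = 156.43°
δ = |180° − 156.43°| = 23.57°
23.57° ≤ 2α = 33.40°  →  valid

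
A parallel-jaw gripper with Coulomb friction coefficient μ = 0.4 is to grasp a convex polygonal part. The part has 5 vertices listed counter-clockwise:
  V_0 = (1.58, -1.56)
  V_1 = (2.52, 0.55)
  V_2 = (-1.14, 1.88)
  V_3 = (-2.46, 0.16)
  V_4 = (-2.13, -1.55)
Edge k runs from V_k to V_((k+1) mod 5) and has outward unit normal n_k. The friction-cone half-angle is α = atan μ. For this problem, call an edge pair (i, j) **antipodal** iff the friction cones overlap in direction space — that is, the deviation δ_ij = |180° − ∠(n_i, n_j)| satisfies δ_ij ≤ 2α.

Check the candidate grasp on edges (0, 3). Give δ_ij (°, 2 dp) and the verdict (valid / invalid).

δ = 34.94°, valid

α = atan 0.4 = 21.80°;  2α = 43.60°
edge 0: e_0 = (+0.94, +2.11);  n_0 = (+0.9135, -0.4069)
edge 3: e_3 = (+0.33, -1.71);  n_3 = (-0.9819, -0.1895)
∠(n_0, n_3) = 145.06°
δ = |180° − 145.06°| = 34.94°
34.94° ≤ 2α = 43.60°  →  valid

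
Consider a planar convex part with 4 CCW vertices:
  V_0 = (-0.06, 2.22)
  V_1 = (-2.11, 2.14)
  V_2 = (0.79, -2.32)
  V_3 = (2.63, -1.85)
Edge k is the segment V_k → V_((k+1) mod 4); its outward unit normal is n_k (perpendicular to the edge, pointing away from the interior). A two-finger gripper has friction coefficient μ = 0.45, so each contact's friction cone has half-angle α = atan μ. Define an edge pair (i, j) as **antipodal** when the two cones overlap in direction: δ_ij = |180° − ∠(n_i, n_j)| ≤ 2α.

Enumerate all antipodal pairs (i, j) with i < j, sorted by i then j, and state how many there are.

count = 2; pairs: (0,2), (1,3)

α = atan 0.45 = 24.23°;  2α = 48.46°
n_0 = (-0.0390, +0.9992)
n_1 = (-0.8384, -0.5451)
n_2 = (+0.2475, -0.9689)
n_3 = (+0.8343, +0.5514)
  (0,1): δ = 59.20°  ·
  (0,2): δ = 12.09°  ✓
  (0,3): δ = 121.23°  ·
  (1,2): δ = 108.70°  ·
  (1,3): δ = 0.43°  ✓
  (2,3): δ = 70.87°  ·
antipodal pairs: 2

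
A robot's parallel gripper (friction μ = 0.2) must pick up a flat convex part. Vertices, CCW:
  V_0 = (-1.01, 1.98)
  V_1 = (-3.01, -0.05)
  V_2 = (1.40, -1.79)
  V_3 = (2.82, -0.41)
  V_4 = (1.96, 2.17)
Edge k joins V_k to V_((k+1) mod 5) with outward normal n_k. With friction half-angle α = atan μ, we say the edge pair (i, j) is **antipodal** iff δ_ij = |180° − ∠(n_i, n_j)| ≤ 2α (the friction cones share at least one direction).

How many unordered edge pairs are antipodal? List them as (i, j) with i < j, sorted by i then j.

α = atan 0.2 = 11.31°;  2α = 22.62°
n_0 = (-0.7124, +0.7018)
n_1 = (-0.3670, -0.9302)
n_2 = (+0.6969, -0.7171)
n_3 = (+0.9487, +0.3162)
n_4 = (-0.0638, +0.9980)
  (0,1): δ = 66.96°  ·
  (0,2): δ = 1.24°  ✓
  (0,3): δ = 63.01°  ·
  (0,4): δ = 138.23°  ·
  (1,2): δ = 114.29°  ·
  (1,3): δ = 50.03°  ·
  (1,4): δ = 25.19°  ·
  (2,3): δ = 115.75°  ·
  (2,4): δ = 40.52°  ·
  (3,4): δ = 104.77°  ·
antipodal pairs: 1

count = 1; pairs: (0,2)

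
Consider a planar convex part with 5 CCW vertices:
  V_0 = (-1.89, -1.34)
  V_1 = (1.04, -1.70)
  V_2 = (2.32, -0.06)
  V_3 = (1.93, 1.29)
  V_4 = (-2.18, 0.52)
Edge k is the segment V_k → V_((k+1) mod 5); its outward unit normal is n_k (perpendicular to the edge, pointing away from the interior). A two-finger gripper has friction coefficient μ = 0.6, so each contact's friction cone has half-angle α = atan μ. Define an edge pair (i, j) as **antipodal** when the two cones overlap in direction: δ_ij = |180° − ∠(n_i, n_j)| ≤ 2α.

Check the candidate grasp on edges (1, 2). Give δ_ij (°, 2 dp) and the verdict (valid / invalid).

δ = 125.91°, invalid

α = atan 0.6 = 30.96°;  2α = 61.93°
edge 1: e_1 = (+1.28, +1.64);  n_1 = (+0.7883, -0.6153)
edge 2: e_2 = (-0.39, +1.35);  n_2 = (+0.9607, +0.2775)
∠(n_1, n_2) = 54.09°
δ = |180° − 54.09°| = 125.91°
125.91° > 2α = 61.93°  →  invalid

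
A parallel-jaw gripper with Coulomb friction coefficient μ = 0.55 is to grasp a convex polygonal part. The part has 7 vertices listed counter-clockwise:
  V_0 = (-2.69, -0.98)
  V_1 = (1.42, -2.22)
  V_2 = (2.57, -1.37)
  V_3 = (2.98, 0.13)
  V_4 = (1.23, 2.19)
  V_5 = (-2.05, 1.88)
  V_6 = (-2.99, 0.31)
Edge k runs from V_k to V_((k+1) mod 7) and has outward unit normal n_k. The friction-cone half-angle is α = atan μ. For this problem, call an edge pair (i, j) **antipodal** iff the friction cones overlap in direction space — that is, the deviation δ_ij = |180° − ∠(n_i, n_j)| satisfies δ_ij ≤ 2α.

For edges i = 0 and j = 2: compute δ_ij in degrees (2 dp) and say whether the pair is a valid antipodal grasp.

δ = 88.50°, invalid

α = atan 0.55 = 28.81°;  2α = 57.62°
edge 0: e_0 = (+4.11, -1.24);  n_0 = (-0.2888, -0.9574)
edge 2: e_2 = (+0.41, +1.50);  n_2 = (+0.9646, -0.2637)
∠(n_0, n_2) = 91.50°
δ = |180° − 91.50°| = 88.50°
88.50° > 2α = 57.62°  →  invalid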